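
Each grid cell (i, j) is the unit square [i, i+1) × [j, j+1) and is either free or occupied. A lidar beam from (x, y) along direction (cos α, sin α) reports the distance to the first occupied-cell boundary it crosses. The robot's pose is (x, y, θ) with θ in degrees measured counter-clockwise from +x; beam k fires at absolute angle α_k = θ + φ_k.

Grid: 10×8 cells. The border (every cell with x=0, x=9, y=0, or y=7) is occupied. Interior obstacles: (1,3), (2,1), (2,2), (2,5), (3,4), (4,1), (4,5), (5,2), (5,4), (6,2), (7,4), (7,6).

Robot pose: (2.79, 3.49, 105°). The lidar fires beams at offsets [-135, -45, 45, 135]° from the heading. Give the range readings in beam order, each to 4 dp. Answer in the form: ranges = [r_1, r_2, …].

beam 1: φ=-135°, α=330°
  cosα=0.8660 sinα=-0.5000 | (2,3) | tMaxX 0.2425 tMaxY 0.9800 | tΔX 1.1547 tΔY 2.0000
    t=0.2425 [x] (3,3)
    t=0.9800 [y] (3,2)
    t=1.3972 [x] (4,2)
    t=2.5519 [x] (5,2) — stop
  → r_1 = 2.5519
beam 2: φ=-45°, α=60°
  cosα=0.5000 sinα=0.8660 | (2,3) | tMaxX 0.4200 tMaxY 0.5889 | tΔX 2.0000 tΔY 1.1547
    t=0.4200 [x] (3,3)
    t=0.5889 [y] (3,4) — stop
  → r_2 = 0.5889
beam 3: φ=45°, α=150°
  cosα=-0.8660 sinα=0.5000 | (2,3) | tMaxX 0.9122 tMaxY 1.0200 | tΔX 1.1547 tΔY 2.0000
    t=0.9122 [x] (1,3) — stop
  → r_3 = 0.9122
beam 4: φ=135°, α=240°
  cosα=-0.5000 sinα=-0.8660 | (2,3) | tMaxX 1.5800 tMaxY 0.5658 | tΔX 2.0000 tΔY 1.1547
    t=0.5658 [y] (2,2) — stop
  → r_4 = 0.5658

ranges = [2.5519, 0.5889, 0.9122, 0.5658]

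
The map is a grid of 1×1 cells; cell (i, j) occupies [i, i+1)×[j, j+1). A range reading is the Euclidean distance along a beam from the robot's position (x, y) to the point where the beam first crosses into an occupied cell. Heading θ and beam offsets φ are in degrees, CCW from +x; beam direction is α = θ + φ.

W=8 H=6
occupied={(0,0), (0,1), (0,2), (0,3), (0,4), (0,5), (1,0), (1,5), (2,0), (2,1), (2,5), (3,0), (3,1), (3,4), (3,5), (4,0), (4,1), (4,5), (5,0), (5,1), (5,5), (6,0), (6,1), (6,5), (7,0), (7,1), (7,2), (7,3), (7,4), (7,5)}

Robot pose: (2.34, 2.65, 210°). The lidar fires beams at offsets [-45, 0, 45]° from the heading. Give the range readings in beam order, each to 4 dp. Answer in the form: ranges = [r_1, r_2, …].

beam 1: φ=-45°, α=165°
  cosα=-0.9659 sinα=0.2588 | (2,2) | tMaxX 0.3520 tMaxY 1.3523 | tΔX 1.0353 tΔY 3.8637
    t=0.3520 [x] (1,2)
    t=1.3523 [y] (1,3)
    t=1.3873 [x] (0,3) — stop
  → r_1 = 1.3873
beam 2: φ=0°, α=210°
  cosα=-0.8660 sinα=-0.5000 | (2,2) | tMaxX 0.3926 tMaxY 1.3000 | tΔX 1.1547 tΔY 2.0000
    t=0.3926 [x] (1,2)
    t=1.3000 [y] (1,1)
    t=1.5473 [x] (0,1) — stop
  → r_2 = 1.5473
beam 3: φ=45°, α=255°
  cosα=-0.2588 sinα=-0.9659 | (2,2) | tMaxX 1.3137 tMaxY 0.6729 | tΔX 3.8637 tΔY 1.0353
    t=0.6729 [y] (2,1) — stop
  → r_3 = 0.6729

ranges = [1.3873, 1.5473, 0.6729]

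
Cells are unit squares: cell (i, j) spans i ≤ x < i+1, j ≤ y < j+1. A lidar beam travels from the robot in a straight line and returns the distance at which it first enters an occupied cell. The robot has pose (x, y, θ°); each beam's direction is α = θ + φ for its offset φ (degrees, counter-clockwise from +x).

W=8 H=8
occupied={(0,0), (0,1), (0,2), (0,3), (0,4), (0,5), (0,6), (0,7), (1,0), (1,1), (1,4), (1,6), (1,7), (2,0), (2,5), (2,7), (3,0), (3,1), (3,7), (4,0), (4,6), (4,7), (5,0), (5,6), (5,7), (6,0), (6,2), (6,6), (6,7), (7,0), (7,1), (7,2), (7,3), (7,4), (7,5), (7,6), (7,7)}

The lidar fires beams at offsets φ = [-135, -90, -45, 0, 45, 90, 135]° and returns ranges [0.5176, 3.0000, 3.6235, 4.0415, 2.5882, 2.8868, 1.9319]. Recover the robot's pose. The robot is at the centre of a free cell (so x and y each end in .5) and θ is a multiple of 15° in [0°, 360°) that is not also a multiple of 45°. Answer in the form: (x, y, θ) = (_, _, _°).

(x, y, θ) = (3.5, 2.5, 60°)

The pose lattice has 27·16 = 432 candidates. Test each by forward raycasting.
  (5.5, 2.5, 105°): beam 1 = 0.5774 ≠ 0.5176 ✗
  (2.5, 4.5, 15°): beam 1 = 2.8868 ≠ 0.5176 ✗
  (2.5, 3.5, 30°): beam 1 = 1.9319 ≠ 0.5176 ✗
  (4.5, 2.5, 330°): beam 1 = 2.5882 ≠ 0.5176 ✗
  (5.5, 1.5, 195°): beam 1 = 1.0000 ≠ 0.5176 ✗
  …
  (3.5, 2.5, 60°): r_1=0.5176, r_2=3.0000, r_3=3.6235, r_4=4.0415, r_5=2.5882, r_6=2.8868, r_7=1.9319 — all match ✓
No second candidate reproduces the full scan.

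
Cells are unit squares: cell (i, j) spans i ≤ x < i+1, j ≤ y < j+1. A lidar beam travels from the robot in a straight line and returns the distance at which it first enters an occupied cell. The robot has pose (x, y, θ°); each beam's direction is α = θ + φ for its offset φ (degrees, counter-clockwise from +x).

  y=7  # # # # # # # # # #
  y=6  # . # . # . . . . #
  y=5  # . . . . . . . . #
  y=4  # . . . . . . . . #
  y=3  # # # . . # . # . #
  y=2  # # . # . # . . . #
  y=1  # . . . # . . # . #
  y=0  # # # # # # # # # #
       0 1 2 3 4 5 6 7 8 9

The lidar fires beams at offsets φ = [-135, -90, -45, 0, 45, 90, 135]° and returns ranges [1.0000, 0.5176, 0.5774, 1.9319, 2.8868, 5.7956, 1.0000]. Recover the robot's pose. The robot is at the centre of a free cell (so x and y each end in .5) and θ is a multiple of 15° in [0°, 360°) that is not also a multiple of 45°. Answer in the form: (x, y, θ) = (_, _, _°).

(x, y, θ) = (8.5, 4.5, 75°)

The pose lattice has 37·16 = 592 candidates. Test each by forward raycasting.
  (3.5, 5.5, 150°): beam 1 = 5.6940 ≠ 1.0000 ✗
  (8.5, 1.5, 120°): beam 1 = 0.5176 ≠ 1.0000 ✗
  (7.5, 4.5, 330°): beam 1 = 1.9319 ≠ 1.0000 ✗
  (2.5, 4.5, 210°): beam 1 = 1.5529 ≠ 1.0000 ✗
  …
  (8.5, 4.5, 75°): r_1=1.0000, r_2=0.5176, r_3=0.5774, r_4=1.9319, r_5=2.8868, r_6=5.7956, r_7=1.0000 — all match ✓
Only this pose fits every beam.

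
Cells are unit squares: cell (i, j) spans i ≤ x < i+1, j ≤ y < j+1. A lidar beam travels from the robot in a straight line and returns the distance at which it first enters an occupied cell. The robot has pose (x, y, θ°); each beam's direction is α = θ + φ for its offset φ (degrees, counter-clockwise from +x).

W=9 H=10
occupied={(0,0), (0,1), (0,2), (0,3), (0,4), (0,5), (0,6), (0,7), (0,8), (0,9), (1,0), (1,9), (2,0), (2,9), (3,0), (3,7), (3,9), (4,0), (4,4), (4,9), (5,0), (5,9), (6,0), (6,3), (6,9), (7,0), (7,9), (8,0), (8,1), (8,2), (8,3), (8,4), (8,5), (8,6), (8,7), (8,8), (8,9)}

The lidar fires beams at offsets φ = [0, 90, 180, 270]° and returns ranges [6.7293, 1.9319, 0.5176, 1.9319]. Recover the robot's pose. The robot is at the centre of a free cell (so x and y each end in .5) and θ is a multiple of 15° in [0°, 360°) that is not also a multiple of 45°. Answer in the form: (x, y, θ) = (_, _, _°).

(x, y, θ) = (7.5, 5.5, 165°)

The pose lattice has 53·16 = 848 candidates. Test each by forward raycasting.
  (1.5, 3.5, 330°): beam 1 = 5.0000 ≠ 6.7293 ✗
  (1.5, 4.5, 120°): beam 1 = 1.0000 ≠ 6.7293 ✗
  (2.5, 4.5, 300°): beam 1 = 4.0415 ≠ 6.7293 ✗
  …
  (7.5, 5.5, 165°): r_1=6.7293, r_2=1.9319, r_3=0.5176, r_4=1.9319 — all match ✓
No second candidate reproduces the full scan.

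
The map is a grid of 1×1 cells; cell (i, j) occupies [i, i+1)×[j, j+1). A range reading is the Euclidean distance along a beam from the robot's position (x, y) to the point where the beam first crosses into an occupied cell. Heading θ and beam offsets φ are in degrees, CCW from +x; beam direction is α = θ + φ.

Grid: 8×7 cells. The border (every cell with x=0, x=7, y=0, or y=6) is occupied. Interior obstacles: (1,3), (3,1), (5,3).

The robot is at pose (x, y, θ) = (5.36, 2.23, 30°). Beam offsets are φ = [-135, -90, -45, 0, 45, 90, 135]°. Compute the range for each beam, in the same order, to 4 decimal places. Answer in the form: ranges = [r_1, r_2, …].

beam 1: φ=-135°, α=255°
  cosα=-0.2588 sinα=-0.9659 | (5,2) | tMaxX 1.3909 tMaxY 0.2381 | tΔX 3.8637 tΔY 1.0353
    t=0.2381 [y] (5,1)
    t=1.2734 [y] (5,0) — stop
  → r_1 = 1.2734
beam 2: φ=-90°, α=300°
  cosα=0.5000 sinα=-0.8660 | (5,2) | tMaxX 1.2800 tMaxY 0.2656 | tΔX 2.0000 tΔY 1.1547
    t=0.2656 [y] (5,1)
    t=1.2800 [x] (6,1)
    t=1.4203 [y] (6,0) — stop
  → r_2 = 1.4203
beam 3: φ=-45°, α=345°
  cosα=0.9659 sinα=-0.2588 | (5,2) | tMaxX 0.6626 tMaxY 0.8887 | tΔX 1.0353 tΔY 3.8637
    t=0.6626 [x] (6,2)
    t=0.8887 [y] (6,1)
    t=1.6979 [x] (7,1) — stop
  → r_3 = 1.6979
beam 4: φ=0°, α=30°
  cosα=0.8660 sinα=0.5000 | (5,2) | tMaxX 0.7390 tMaxY 1.5400 | tΔX 1.1547 tΔY 2.0000
    t=0.7390 [x] (6,2)
    t=1.5400 [y] (6,3)
    t=1.8937 [x] (7,3) — stop
  → r_4 = 1.8937
beam 5: φ=45°, α=75°
  cosα=0.2588 sinα=0.9659 | (5,2) | tMaxX 2.4728 tMaxY 0.7972 | tΔX 3.8637 tΔY 1.0353
    t=0.7972 [y] (5,3) — stop
  → r_5 = 0.7972
beam 6: φ=90°, α=120°
  cosα=-0.5000 sinα=0.8660 | (5,2) | tMaxX 0.7200 tMaxY 0.8891 | tΔX 2.0000 tΔY 1.1547
    t=0.7200 [x] (4,2)
    t=0.8891 [y] (4,3)
    t=2.0438 [y] (4,4)
    t=2.7200 [x] (3,4)
    t=3.1985 [y] (3,5)
    t=4.3532 [y] (3,6) — stop
  → r_6 = 4.3532
beam 7: φ=135°, α=165°
  cosα=-0.9659 sinα=0.2588 | (5,2) | tMaxX 0.3727 tMaxY 2.9751 | tΔX 1.0353 tΔY 3.8637
    t=0.3727 [x] (4,2)
    t=1.4080 [x] (3,2)
    t=2.4433 [x] (2,2)
    t=2.9751 [y] (2,3)
    t=3.4785 [x] (1,3) — stop
  → r_7 = 3.4785

ranges = [1.2734, 1.4203, 1.6979, 1.8937, 0.7972, 4.3532, 3.4785]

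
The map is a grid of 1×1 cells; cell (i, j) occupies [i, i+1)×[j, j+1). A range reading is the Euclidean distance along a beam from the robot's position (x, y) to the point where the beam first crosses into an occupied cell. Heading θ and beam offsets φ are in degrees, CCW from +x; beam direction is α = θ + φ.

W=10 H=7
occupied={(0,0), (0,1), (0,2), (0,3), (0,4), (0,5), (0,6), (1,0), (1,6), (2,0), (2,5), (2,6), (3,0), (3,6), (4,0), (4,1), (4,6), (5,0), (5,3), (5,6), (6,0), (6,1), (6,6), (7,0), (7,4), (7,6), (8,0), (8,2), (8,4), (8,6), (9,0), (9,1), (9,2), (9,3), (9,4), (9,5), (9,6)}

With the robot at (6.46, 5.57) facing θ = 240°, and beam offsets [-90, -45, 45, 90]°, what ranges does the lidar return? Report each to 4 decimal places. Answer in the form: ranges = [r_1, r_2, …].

beam 1: φ=-90°, α=150°
  direction (-0.8660, 0.5000); cell (6,5); t to first gridline: x 0.5312, y 0.8600 (then +1.1547 / +2.0000)
    (5,5) via x @ 0.5312
    (5,6) via y @ 0.8600  # hit
  → r_1 = 0.8600
beam 2: φ=-45°, α=195°
  direction (-0.9659, -0.2588); cell (6,5); t to first gridline: x 0.4762, y 2.2023 (then +1.0353 / +3.8637)
    (5,5) via x @ 0.4762
    (4,5) via x @ 1.5115
    (4,4) via y @ 2.2023
    (3,4) via x @ 2.5468
    (2,4) via x @ 3.5821
    (1,4) via x @ 4.6173
    (0,4) via x @ 5.6526  # hit
  → r_2 = 5.6526
beam 3: φ=45°, α=285°
  direction (0.2588, -0.9659); cell (6,5); t to first gridline: x 2.0864, y 0.5901 (then +3.8637 / +1.0353)
    (6,4) via y @ 0.5901
    (6,3) via y @ 1.6254
    (7,3) via x @ 2.0864
    (7,2) via y @ 2.6607
    (7,1) via y @ 3.6959
    (7,0) via y @ 4.7312  # hit
  → r_3 = 4.7312
beam 4: φ=90°, α=330°
  direction (0.8660, -0.5000); cell (6,5); t to first gridline: x 0.6235, y 1.1400 (then +1.1547 / +2.0000)
    (7,5) via x @ 0.6235
    (7,4) via y @ 1.1400  # hit
  → r_4 = 1.1400

ranges = [0.8600, 5.6526, 4.7312, 1.1400]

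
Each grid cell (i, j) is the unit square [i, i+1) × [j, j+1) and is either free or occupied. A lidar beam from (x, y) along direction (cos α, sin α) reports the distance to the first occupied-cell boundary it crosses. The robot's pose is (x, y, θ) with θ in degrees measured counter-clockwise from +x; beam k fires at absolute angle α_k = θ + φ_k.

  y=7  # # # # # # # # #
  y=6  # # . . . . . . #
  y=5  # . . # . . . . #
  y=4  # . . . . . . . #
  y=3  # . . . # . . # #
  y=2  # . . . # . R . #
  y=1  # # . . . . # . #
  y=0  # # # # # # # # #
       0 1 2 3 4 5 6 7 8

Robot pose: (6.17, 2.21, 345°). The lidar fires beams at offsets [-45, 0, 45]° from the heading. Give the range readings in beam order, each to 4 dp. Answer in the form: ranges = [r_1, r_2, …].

beam 1: φ=-45°, α=300°
  cosα=0.5000 sinα=-0.8660 | (6,2) | tMaxX 1.6600 tMaxY 0.2425 | tΔX 2.0000 tΔY 1.1547
    t=0.2425 [y] (6,1) — stop
  → r_1 = 0.2425
beam 2: φ=0°, α=345°
  cosα=0.9659 sinα=-0.2588 | (6,2) | tMaxX 0.8593 tMaxY 0.8114 | tΔX 1.0353 tΔY 3.8637
    t=0.8114 [y] (6,1) — stop
  → r_2 = 0.8114
beam 3: φ=45°, α=30°
  cosα=0.8660 sinα=0.5000 | (6,2) | tMaxX 0.9584 tMaxY 1.5800 | tΔX 1.1547 tΔY 2.0000
    t=0.9584 [x] (7,2)
    t=1.5800 [y] (7,3) — stop
  → r_3 = 1.5800

ranges = [0.2425, 0.8114, 1.5800]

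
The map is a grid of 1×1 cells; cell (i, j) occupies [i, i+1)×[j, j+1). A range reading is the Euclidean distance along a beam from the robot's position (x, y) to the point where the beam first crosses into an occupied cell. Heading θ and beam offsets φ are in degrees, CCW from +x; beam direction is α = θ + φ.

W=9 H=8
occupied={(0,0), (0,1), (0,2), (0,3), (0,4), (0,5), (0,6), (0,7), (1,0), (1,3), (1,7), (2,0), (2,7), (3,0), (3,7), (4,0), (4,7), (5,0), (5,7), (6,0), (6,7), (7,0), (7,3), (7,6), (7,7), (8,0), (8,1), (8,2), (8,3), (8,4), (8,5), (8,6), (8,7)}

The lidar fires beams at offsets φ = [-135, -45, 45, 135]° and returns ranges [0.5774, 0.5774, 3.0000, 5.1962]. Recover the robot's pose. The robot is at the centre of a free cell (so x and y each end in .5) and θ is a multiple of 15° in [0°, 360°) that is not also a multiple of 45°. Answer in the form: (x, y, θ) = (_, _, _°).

Candidates: 39 free-cell centres × 16 headings = 624 poses. Raycast each; keep the one whose scan matches to 4 dp.
  (4.5, 2.5, 240°): beam 1 = 4.6587 ≠ 0.5774 ✗
  (3.5, 1.5, 15°): beam 2 = 1.0000 ≠ 0.5774 ✗
  (4.5, 2.5, 75°): beam 1 = 1.7321 ≠ 0.5774 ✗
  (3.5, 2.5, 60°): beam 1 = 1.5529 ≠ 0.5774 ✗
  …
  (7.5, 5.5, 105°): r_1=0.5774, r_2=0.5774, r_3=3.0000, r_4=5.1962 — all match ✓
Only this pose fits every beam.

(x, y, θ) = (7.5, 5.5, 105°)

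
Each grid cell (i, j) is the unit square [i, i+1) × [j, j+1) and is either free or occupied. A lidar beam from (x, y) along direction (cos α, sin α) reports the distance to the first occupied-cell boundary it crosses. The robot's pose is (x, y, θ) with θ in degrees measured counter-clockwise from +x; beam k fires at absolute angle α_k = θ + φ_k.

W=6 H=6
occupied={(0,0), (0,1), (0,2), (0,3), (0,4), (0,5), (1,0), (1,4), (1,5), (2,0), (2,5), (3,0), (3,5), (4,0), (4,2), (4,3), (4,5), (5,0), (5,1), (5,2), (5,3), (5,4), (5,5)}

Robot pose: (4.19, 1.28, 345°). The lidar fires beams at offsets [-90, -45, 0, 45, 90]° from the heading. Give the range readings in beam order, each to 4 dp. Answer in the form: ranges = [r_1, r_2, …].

ranges = [0.2899, 0.3233, 0.8386, 0.9353, 0.7454]

beam 1: φ=-90°, α=255°
  d=(-0.2588,-0.9659)  start (4,1)  tX=0.7341 tY=0.2899  stride 1/|dx|=3.8637 1/|dy|=1.0353
    cross y-line → (4,0), t=0.2899 (wall)
  → r_1 = 0.2899
beam 2: φ=-45°, α=300°
  d=(0.5000,-0.8660)  start (4,1)  tX=1.6200 tY=0.3233  stride 1/|dx|=2.0000 1/|dy|=1.1547
    cross y-line → (4,0), t=0.3233 (wall)
  → r_2 = 0.3233
beam 3: φ=0°, α=345°
  d=(0.9659,-0.2588)  start (4,1)  tX=0.8386 tY=1.0818  stride 1/|dx|=1.0353 1/|dy|=3.8637
    cross x-line → (5,1), t=0.8386 (wall)
  → r_3 = 0.8386
beam 4: φ=45°, α=30°
  d=(0.8660,0.5000)  start (4,1)  tX=0.9353 tY=1.4400  stride 1/|dx|=1.1547 1/|dy|=2.0000
    cross x-line → (5,1), t=0.9353 (wall)
  → r_4 = 0.9353
beam 5: φ=90°, α=75°
  d=(0.2588,0.9659)  start (4,1)  tX=3.1296 tY=0.7454  stride 1/|dx|=3.8637 1/|dy|=1.0353
    cross y-line → (4,2), t=0.7454 (wall)
  → r_5 = 0.7454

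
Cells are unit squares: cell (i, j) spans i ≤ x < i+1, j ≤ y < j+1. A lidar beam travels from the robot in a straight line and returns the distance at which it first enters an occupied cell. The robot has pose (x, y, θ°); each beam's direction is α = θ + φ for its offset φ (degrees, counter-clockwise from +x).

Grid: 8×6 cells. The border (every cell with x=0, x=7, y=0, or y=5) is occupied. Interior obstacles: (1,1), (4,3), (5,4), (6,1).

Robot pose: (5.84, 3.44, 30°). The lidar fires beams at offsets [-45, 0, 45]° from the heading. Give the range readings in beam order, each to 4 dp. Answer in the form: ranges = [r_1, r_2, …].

ranges = [1.2009, 1.3395, 0.5798]

beam 1: φ=-45°, α=345°
  cosα=0.9659 sinα=-0.2588 | (5,3) | tMaxX 0.1656 tMaxY 1.7000 | tΔX 1.0353 tΔY 3.8637
    t=0.1656 [x] (6,3)
    t=1.2009 [x] (7,3) — stop
  → r_1 = 1.2009
beam 2: φ=0°, α=30°
  cosα=0.8660 sinα=0.5000 | (5,3) | tMaxX 0.1848 tMaxY 1.1200 | tΔX 1.1547 tΔY 2.0000
    t=0.1848 [x] (6,3)
    t=1.1200 [y] (6,4)
    t=1.3395 [x] (7,4) — stop
  → r_2 = 1.3395
beam 3: φ=45°, α=75°
  cosα=0.2588 sinα=0.9659 | (5,3) | tMaxX 0.6182 tMaxY 0.5798 | tΔX 3.8637 tΔY 1.0353
    t=0.5798 [y] (5,4) — stop
  → r_3 = 0.5798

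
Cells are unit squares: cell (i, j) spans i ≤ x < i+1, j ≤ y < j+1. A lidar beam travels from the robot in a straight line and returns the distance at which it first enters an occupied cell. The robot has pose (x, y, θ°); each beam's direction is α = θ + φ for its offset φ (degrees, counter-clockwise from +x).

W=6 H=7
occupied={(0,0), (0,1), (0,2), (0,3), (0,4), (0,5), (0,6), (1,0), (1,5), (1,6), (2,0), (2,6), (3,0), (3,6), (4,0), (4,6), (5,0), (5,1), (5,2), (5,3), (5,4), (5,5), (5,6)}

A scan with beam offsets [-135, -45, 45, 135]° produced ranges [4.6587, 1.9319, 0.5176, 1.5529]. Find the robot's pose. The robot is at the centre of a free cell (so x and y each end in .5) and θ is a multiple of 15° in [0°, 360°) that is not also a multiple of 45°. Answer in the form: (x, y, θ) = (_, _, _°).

Candidates: 19 free-cell centres × 16 headings = 304 poses. Raycast each; keep the one whose scan matches to 4 dp.
  (2.5, 4.5, 195°): beam 1 = 1.7321 ≠ 4.6587 ✗
  (3.5, 2.5, 195°): beam 1 = 3.0000 ≠ 4.6587 ✗
  (1.5, 1.5, 150°): beam 1 = 3.6235 ≠ 4.6587 ✗
  (2.5, 5.5, 300°): beam 1 = 0.5176 ≠ 4.6587 ✗
  …
  (3.5, 1.5, 240°): r_1=4.6587, r_2=1.9319, r_3=0.5176, r_4=1.5529 — all match ✓
No second candidate reproduces the full scan.

(x, y, θ) = (3.5, 1.5, 240°)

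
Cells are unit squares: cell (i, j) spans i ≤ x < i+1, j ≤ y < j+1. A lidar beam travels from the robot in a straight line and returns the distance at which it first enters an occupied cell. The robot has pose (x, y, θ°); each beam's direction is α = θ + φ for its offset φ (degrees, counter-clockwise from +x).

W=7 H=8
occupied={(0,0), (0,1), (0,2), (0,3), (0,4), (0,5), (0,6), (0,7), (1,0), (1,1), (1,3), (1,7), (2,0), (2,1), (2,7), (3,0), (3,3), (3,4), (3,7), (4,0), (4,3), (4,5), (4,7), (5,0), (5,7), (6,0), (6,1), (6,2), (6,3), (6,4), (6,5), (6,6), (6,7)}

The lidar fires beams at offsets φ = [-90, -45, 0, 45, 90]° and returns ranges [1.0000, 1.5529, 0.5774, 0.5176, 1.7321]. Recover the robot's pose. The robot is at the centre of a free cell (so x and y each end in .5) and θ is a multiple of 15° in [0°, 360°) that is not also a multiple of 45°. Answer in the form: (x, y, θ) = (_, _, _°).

(x, y, θ) = (5.5, 5.5, 150°)

Candidates: 23 free-cell centres × 16 headings = 368 poses. Raycast each; keep the one whose scan matches to 4 dp.
  (3.5, 5.5, 210°): beam 1 = 1.7321 ≠ 1.0000 ✗
  (5.5, 4.5, 240°): beam 3 = 1.0000 ≠ 0.5774 ✗
  (4.5, 2.5, 120°): beam 1 = 1.7321 ≠ 1.0000 ✗
  (2.5, 3.5, 105°): beam 1 = 0.5176 ≠ 1.0000 ✗
  …
  (5.5, 5.5, 150°): r_1=1.0000, r_2=1.5529, r_3=0.5774, r_4=0.5176, r_5=1.7321 — all match ✓
Unique over the lattice → pose = (5.5, 5.5, 150°).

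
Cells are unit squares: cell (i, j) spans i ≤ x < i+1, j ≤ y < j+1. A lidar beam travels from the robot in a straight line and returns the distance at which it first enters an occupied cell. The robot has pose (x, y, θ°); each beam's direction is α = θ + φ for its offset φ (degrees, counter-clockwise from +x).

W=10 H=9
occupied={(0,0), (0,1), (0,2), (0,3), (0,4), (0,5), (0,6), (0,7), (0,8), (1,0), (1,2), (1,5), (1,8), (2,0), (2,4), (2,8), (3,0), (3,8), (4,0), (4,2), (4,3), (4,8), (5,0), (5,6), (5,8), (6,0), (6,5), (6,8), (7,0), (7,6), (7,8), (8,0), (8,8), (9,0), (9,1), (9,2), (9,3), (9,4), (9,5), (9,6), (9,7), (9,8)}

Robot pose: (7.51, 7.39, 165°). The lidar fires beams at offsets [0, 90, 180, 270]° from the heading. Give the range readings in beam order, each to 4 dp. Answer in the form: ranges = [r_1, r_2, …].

beam 1: φ=0°, α=165°
  d=(-0.9659,0.2588)  start (7,7)  tX=0.5280 tY=2.3569  stride 1/|dx|=1.0353 1/|dy|=3.8637
    cross x-line → (6,7), t=0.5280
    cross x-line → (5,7), t=1.5633
    cross y-line → (5,8), t=2.3569 (wall)
  → r_1 = 2.3569
beam 2: φ=90°, α=255°
  d=(-0.2588,-0.9659)  start (7,7)  tX=1.9705 tY=0.4038  stride 1/|dx|=3.8637 1/|dy|=1.0353
    cross y-line → (7,6), t=0.4038 (wall)
  → r_2 = 0.4038
beam 3: φ=180°, α=345°
  d=(0.9659,-0.2588)  start (7,7)  tX=0.5073 tY=1.5068  stride 1/|dx|=1.0353 1/|dy|=3.8637
    cross x-line → (8,7), t=0.5073
    cross y-line → (8,6), t=1.5068
    cross x-line → (9,6), t=1.5426 (wall)
  → r_3 = 1.5426
beam 4: φ=270°, α=75°
  d=(0.2588,0.9659)  start (7,7)  tX=1.8932 tY=0.6315  stride 1/|dx|=3.8637 1/|dy|=1.0353
    cross y-line → (7,8), t=0.6315 (wall)
  → r_4 = 0.6315

ranges = [2.3569, 0.4038, 1.5426, 0.6315]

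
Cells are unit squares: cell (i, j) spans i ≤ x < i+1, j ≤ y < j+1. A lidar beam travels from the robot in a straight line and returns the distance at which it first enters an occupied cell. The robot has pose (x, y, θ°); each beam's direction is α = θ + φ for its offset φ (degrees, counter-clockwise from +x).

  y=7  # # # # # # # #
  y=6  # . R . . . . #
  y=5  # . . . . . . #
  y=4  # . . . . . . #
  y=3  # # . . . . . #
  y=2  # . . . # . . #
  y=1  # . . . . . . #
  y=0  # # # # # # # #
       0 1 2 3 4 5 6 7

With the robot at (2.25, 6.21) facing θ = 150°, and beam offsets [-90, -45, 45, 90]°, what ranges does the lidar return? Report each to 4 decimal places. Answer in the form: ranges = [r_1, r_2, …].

ranges = [0.9122, 0.8179, 1.2941, 2.5000]

beam 1: φ=-90°, α=60°
  cosα=0.5000 sinα=0.8660 | (2,6) | tMaxX 1.5000 tMaxY 0.9122 | tΔX 2.0000 tΔY 1.1547
    t=0.9122 [y] (2,7) — stop
  → r_1 = 0.9122
beam 2: φ=-45°, α=105°
  cosα=-0.2588 sinα=0.9659 | (2,6) | tMaxX 0.9659 tMaxY 0.8179 | tΔX 3.8637 tΔY 1.0353
    t=0.8179 [y] (2,7) — stop
  → r_2 = 0.8179
beam 3: φ=45°, α=195°
  cosα=-0.9659 sinα=-0.2588 | (2,6) | tMaxX 0.2588 tMaxY 0.8114 | tΔX 1.0353 tΔY 3.8637
    t=0.2588 [x] (1,6)
    t=0.8114 [y] (1,5)
    t=1.2941 [x] (0,5) — stop
  → r_3 = 1.2941
beam 4: φ=90°, α=240°
  cosα=-0.5000 sinα=-0.8660 | (2,6) | tMaxX 0.5000 tMaxY 0.2425 | tΔX 2.0000 tΔY 1.1547
    t=0.2425 [y] (2,5)
    t=0.5000 [x] (1,5)
    t=1.3972 [y] (1,4)
    t=2.5000 [x] (0,4) — stop
  → r_4 = 2.5000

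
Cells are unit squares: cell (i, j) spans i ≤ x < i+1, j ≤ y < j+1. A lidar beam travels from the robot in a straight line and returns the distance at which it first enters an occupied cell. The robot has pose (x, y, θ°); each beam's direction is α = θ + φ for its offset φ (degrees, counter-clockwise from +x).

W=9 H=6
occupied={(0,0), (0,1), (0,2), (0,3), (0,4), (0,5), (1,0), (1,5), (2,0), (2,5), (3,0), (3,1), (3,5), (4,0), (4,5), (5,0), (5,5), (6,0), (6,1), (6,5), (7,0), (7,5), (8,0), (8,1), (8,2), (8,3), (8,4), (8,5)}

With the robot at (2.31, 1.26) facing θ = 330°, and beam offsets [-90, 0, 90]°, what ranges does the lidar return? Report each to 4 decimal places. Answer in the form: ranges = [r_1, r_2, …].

beam 1: φ=-90°, α=240°
  direction (-0.5000, -0.8660); cell (2,1); t to first gridline: x 0.6200, y 0.3002 (then +2.0000 / +1.1547)
    (2,0) via y @ 0.3002  # hit
  → r_1 = 0.3002
beam 2: φ=0°, α=330°
  direction (0.8660, -0.5000); cell (2,1); t to first gridline: x 0.7967, y 0.5200 (then +1.1547 / +2.0000)
    (2,0) via y @ 0.5200  # hit
  → r_2 = 0.5200
beam 3: φ=90°, α=60°
  direction (0.5000, 0.8660); cell (2,1); t to first gridline: x 1.3800, y 0.8545 (then +2.0000 / +1.1547)
    (2,2) via y @ 0.8545
    (3,2) via x @ 1.3800
    (3,3) via y @ 2.0092
    (3,4) via y @ 3.1639
    (4,4) via x @ 3.3800
    (4,5) via y @ 4.3186  # hit
  → r_3 = 4.3186

ranges = [0.3002, 0.5200, 4.3186]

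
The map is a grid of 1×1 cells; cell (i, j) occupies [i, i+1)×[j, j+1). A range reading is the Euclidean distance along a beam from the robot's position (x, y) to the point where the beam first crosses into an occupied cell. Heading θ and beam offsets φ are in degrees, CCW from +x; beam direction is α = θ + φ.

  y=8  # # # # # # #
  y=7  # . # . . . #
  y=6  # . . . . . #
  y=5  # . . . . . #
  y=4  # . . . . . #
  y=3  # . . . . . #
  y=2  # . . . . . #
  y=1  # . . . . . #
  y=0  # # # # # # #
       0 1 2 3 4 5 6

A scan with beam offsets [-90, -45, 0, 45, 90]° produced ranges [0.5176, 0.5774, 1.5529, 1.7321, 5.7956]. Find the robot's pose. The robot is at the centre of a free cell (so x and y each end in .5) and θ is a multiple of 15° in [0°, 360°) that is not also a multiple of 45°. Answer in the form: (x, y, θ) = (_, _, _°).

Candidates: 34 free-cell centres × 16 headings = 544 poses. Raycast each; keep the one whose scan matches to 4 dp.
  (5.5, 5.5, 60°): beam 1 = 0.5774 ≠ 0.5176 ✗
  (4.5, 2.5, 345°): beam 1 = 1.5529 ≠ 0.5176 ✗
  (4.5, 2.5, 60°): beam 1 = 1.7321 ≠ 0.5176 ✗
  (5.5, 4.5, 105°): beam 2 = 1.0000 ≠ 0.5774 ✗
  …
  (4.5, 1.5, 345°): r_1=0.5176, r_2=0.5774, r_3=1.5529, r_4=1.7321, r_5=5.7956 — all match ✓
Unique over the lattice → pose = (4.5, 1.5, 345°).

(x, y, θ) = (4.5, 1.5, 345°)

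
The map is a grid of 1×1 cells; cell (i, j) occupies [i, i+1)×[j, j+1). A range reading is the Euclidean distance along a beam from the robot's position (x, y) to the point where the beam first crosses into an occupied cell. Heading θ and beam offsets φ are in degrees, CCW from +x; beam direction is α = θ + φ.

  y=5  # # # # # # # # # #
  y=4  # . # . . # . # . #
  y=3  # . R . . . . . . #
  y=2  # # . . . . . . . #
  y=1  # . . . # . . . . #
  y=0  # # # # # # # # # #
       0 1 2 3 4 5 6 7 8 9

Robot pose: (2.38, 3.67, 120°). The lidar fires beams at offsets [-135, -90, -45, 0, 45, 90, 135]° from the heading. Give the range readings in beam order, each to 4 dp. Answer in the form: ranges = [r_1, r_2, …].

ranges = [6.8535, 0.6600, 0.3416, 0.3811, 1.4287, 1.3400, 1.4682]

beam 1: φ=-135°, α=345°
  direction (0.9659, -0.2588); cell (2,3); t to first gridline: x 0.6419, y 2.5887 (then +1.0353 / +3.8637)
    (3,3) via x @ 0.6419
    (4,3) via x @ 1.6771
    (4,2) via y @ 2.5887
    (5,2) via x @ 2.7124
    (6,2) via x @ 3.7477
    (7,2) via x @ 4.7830
    (8,2) via x @ 5.8183
    (8,1) via y @ 6.4524
    (9,1) via x @ 6.8535  # hit
  → r_1 = 6.8535
beam 2: φ=-90°, α=30°
  direction (0.8660, 0.5000); cell (2,3); t to first gridline: x 0.7159, y 0.6600 (then +1.1547 / +2.0000)
    (2,4) via y @ 0.6600  # hit
  → r_2 = 0.6600
beam 3: φ=-45°, α=75°
  direction (0.2588, 0.9659); cell (2,3); t to first gridline: x 2.3955, y 0.3416 (then +3.8637 / +1.0353)
    (2,4) via y @ 0.3416  # hit
  → r_3 = 0.3416
beam 4: φ=0°, α=120°
  direction (-0.5000, 0.8660); cell (2,3); t to first gridline: x 0.7600, y 0.3811 (then +2.0000 / +1.1547)
    (2,4) via y @ 0.3811  # hit
  → r_4 = 0.3811
beam 5: φ=45°, α=165°
  direction (-0.9659, 0.2588); cell (2,3); t to first gridline: x 0.3934, y 1.2750 (then +1.0353 / +3.8637)
    (1,3) via x @ 0.3934
    (1,4) via y @ 1.2750
    (0,4) via x @ 1.4287  # hit
  → r_5 = 1.4287
beam 6: φ=90°, α=210°
  direction (-0.8660, -0.5000); cell (2,3); t to first gridline: x 0.4388, y 1.3400 (then +1.1547 / +2.0000)
    (1,3) via x @ 0.4388
    (1,2) via y @ 1.3400  # hit
  → r_6 = 1.3400
beam 7: φ=135°, α=255°
  direction (-0.2588, -0.9659); cell (2,3); t to first gridline: x 1.4682, y 0.6936 (then +3.8637 / +1.0353)
    (2,2) via y @ 0.6936
    (1,2) via x @ 1.4682  # hit
  → r_7 = 1.4682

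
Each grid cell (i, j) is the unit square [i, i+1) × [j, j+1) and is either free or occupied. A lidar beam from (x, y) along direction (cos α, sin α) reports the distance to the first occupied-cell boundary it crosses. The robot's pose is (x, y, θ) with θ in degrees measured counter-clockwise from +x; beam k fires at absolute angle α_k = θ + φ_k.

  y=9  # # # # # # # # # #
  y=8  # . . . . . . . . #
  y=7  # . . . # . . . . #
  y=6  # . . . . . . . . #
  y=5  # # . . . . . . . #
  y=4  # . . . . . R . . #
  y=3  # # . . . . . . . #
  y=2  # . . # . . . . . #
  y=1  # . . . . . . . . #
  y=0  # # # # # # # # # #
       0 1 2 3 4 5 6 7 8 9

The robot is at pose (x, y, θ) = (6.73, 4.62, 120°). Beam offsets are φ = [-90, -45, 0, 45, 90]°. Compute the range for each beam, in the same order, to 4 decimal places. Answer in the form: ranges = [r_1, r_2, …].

ranges = [2.6212, 4.5345, 3.4600, 4.8969, 3.2400]

beam 1: φ=-90°, α=30°
  direction (0.8660, 0.5000); cell (6,4); t to first gridline: x 0.3118, y 0.7600 (then +1.1547 / +2.0000)
    (7,4) via x @ 0.3118
    (7,5) via y @ 0.7600
    (8,5) via x @ 1.4665
    (9,5) via x @ 2.6212  # hit
  → r_1 = 2.6212
beam 2: φ=-45°, α=75°
  direction (0.2588, 0.9659); cell (6,4); t to first gridline: x 1.0432, y 0.3934 (then +3.8637 / +1.0353)
    (6,5) via y @ 0.3934
    (7,5) via x @ 1.0432
    (7,6) via y @ 1.4287
    (7,7) via y @ 2.4640
    (7,8) via y @ 3.4992
    (7,9) via y @ 4.5345  # hit
  → r_2 = 4.5345
beam 3: φ=0°, α=120°
  direction (-0.5000, 0.8660); cell (6,4); t to first gridline: x 1.4600, y 0.4388 (then +2.0000 / +1.1547)
    (6,5) via y @ 0.4388
    (5,5) via x @ 1.4600
    (5,6) via y @ 1.5935
    (5,7) via y @ 2.7482
    (4,7) via x @ 3.4600  # hit
  → r_3 = 3.4600
beam 4: φ=45°, α=165°
  direction (-0.9659, 0.2588); cell (6,4); t to first gridline: x 0.7558, y 1.4682 (then +1.0353 / +3.8637)
    (5,4) via x @ 0.7558
    (5,5) via y @ 1.4682
    (4,5) via x @ 1.7910
    (3,5) via x @ 2.8263
    (2,5) via x @ 3.8616
    (1,5) via x @ 4.8969  # hit
  → r_4 = 4.8969
beam 5: φ=90°, α=210°
  direction (-0.8660, -0.5000); cell (6,4); t to first gridline: x 0.8429, y 1.2400 (then +1.1547 / +2.0000)
    (5,4) via x @ 0.8429
    (5,3) via y @ 1.2400
    (4,3) via x @ 1.9976
    (3,3) via x @ 3.1523
    (3,2) via y @ 3.2400  # hit
  → r_5 = 3.2400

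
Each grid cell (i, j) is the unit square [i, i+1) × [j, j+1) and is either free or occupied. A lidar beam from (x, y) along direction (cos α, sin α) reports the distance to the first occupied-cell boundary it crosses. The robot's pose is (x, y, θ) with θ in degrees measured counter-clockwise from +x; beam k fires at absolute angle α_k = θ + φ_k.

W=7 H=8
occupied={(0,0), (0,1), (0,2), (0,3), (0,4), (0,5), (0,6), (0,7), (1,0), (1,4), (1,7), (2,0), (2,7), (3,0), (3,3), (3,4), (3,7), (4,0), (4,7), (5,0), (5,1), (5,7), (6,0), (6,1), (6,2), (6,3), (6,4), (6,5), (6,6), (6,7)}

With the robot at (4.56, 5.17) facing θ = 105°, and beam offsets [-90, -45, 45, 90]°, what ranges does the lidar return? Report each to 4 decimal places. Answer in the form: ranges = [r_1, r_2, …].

ranges = [1.4908, 2.1131, 3.6600, 0.6568]

beam 1: φ=-90°, α=15°
  d=(0.9659,0.2588)  start (4,5)  tX=0.4555 tY=3.2069  stride 1/|dx|=1.0353 1/|dy|=3.8637
    cross x-line → (5,5), t=0.4555
    cross x-line → (6,5), t=1.4908 (wall)
  → r_1 = 1.4908
beam 2: φ=-45°, α=60°
  d=(0.5000,0.8660)  start (4,5)  tX=0.8800 tY=0.9584  stride 1/|dx|=2.0000 1/|dy|=1.1547
    cross x-line → (5,5), t=0.8800
    cross y-line → (5,6), t=0.9584
    cross y-line → (5,7), t=2.1131 (wall)
  → r_2 = 2.1131
beam 3: φ=45°, α=150°
  d=(-0.8660,0.5000)  start (4,5)  tX=0.6466 tY=1.6600  stride 1/|dx|=1.1547 1/|dy|=2.0000
    cross x-line → (3,5), t=0.6466
    cross y-line → (3,6), t=1.6600
    cross x-line → (2,6), t=1.8013
    cross x-line → (1,6), t=2.9560
    cross y-line → (1,7), t=3.6600 (wall)
  → r_3 = 3.6600
beam 4: φ=90°, α=195°
  d=(-0.9659,-0.2588)  start (4,5)  tX=0.5798 tY=0.6568  stride 1/|dx|=1.0353 1/|dy|=3.8637
    cross x-line → (3,5), t=0.5798
    cross y-line → (3,4), t=0.6568 (wall)
  → r_4 = 0.6568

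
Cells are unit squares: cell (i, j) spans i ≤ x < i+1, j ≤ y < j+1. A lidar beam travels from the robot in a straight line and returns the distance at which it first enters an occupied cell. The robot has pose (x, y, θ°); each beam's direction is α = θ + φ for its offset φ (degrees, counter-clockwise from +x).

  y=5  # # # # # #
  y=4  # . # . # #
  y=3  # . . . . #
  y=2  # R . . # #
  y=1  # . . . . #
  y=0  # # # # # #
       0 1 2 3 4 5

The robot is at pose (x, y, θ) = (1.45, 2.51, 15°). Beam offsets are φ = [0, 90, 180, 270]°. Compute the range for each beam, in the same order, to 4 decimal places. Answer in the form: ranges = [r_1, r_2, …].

ranges = [3.6752, 1.7387, 0.4659, 1.5633]

beam 1: φ=0°, α=15°
  d=(0.9659,0.2588)  start (1,2)  tX=0.5694 tY=1.8932  stride 1/|dx|=1.0353 1/|dy|=3.8637
    cross x-line → (2,2), t=0.5694
    cross x-line → (3,2), t=1.6047
    cross y-line → (3,3), t=1.8932
    cross x-line → (4,3), t=2.6400
    cross x-line → (5,3), t=3.6752 (wall)
  → r_1 = 3.6752
beam 2: φ=90°, α=105°
  d=(-0.2588,0.9659)  start (1,2)  tX=1.7387 tY=0.5073  stride 1/|dx|=3.8637 1/|dy|=1.0353
    cross y-line → (1,3), t=0.5073
    cross y-line → (1,4), t=1.5426
    cross x-line → (0,4), t=1.7387 (wall)
  → r_2 = 1.7387
beam 3: φ=180°, α=195°
  d=(-0.9659,-0.2588)  start (1,2)  tX=0.4659 tY=1.9705  stride 1/|dx|=1.0353 1/|dy|=3.8637
    cross x-line → (0,2), t=0.4659 (wall)
  → r_3 = 0.4659
beam 4: φ=270°, α=285°
  d=(0.2588,-0.9659)  start (1,2)  tX=2.1250 tY=0.5280  stride 1/|dx|=3.8637 1/|dy|=1.0353
    cross y-line → (1,1), t=0.5280
    cross y-line → (1,0), t=1.5633 (wall)
  → r_4 = 1.5633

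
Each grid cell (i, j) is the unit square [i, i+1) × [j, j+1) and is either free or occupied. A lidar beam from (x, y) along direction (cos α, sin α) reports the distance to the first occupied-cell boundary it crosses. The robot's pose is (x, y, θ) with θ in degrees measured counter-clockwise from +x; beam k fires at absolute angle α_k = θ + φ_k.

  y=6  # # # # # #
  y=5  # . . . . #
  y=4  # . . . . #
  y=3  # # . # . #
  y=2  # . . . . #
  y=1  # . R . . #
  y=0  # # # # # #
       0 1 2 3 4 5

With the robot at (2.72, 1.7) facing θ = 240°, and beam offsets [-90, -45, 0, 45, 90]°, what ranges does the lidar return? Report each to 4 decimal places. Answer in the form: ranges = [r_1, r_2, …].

beam 1: φ=-90°, α=150°
  direction (-0.8660, 0.5000); cell (2,1); t to first gridline: x 0.8314, y 0.6000 (then +1.1547 / +2.0000)
    (2,2) via y @ 0.6000
    (1,2) via x @ 0.8314
    (0,2) via x @ 1.9861  # hit
  → r_1 = 1.9861
beam 2: φ=-45°, α=195°
  direction (-0.9659, -0.2588); cell (2,1); t to first gridline: x 0.7454, y 2.7046 (then +1.0353 / +3.8637)
    (1,1) via x @ 0.7454
    (0,1) via x @ 1.7807  # hit
  → r_2 = 1.7807
beam 3: φ=0°, α=240°
  direction (-0.5000, -0.8660); cell (2,1); t to first gridline: x 1.4400, y 0.8083 (then +2.0000 / +1.1547)
    (2,0) via y @ 0.8083  # hit
  → r_3 = 0.8083
beam 4: φ=45°, α=285°
  direction (0.2588, -0.9659); cell (2,1); t to first gridline: x 1.0818, y 0.7247 (then +3.8637 / +1.0353)
    (2,0) via y @ 0.7247  # hit
  → r_4 = 0.7247
beam 5: φ=90°, α=330°
  direction (0.8660, -0.5000); cell (2,1); t to first gridline: x 0.3233, y 1.4000 (then +1.1547 / +2.0000)
    (3,1) via x @ 0.3233
    (3,0) via y @ 1.4000  # hit
  → r_5 = 1.4000

ranges = [1.9861, 1.7807, 0.8083, 0.7247, 1.4000]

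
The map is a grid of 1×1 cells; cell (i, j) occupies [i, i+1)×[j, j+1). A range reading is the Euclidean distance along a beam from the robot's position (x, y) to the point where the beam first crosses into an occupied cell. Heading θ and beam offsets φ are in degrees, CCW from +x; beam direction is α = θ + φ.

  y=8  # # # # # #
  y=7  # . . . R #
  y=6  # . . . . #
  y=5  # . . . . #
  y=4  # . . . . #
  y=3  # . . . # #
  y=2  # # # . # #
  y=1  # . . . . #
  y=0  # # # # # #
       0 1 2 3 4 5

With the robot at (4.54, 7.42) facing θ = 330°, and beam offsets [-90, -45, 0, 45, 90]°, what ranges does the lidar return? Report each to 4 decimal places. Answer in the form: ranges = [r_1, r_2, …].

ranges = [5.1038, 1.7773, 0.5312, 0.4762, 0.6697]

beam 1: φ=-90°, α=240°
  dir = (cos 240°, sin 240°) = (-0.5000, -0.8660); from cell (4,7)
  next x-line at t=1.0800, next y-line at t=0.4850; Δt_x=2.0000, Δt_y=1.1547
    y: enter (4,6) at t=0.4850
    x: enter (3,6) at t=1.0800
    y: enter (3,5) at t=1.6397
    y: enter (3,4) at t=2.7944
    x: enter (2,4) at t=3.0800
    y: enter (2,3) at t=3.9491
    x: enter (1,3) at t=5.0800
    y: enter (1,2) at t=5.1038 ← occupied
  → r_1 = 5.1038
beam 2: φ=-45°, α=285°
  dir = (cos 285°, sin 285°) = (0.2588, -0.9659); from cell (4,7)
  next x-line at t=1.7773, next y-line at t=0.4348; Δt_x=3.8637, Δt_y=1.0353
    y: enter (4,6) at t=0.4348
    y: enter (4,5) at t=1.4701
    x: enter (5,5) at t=1.7773 ← occupied
  → r_2 = 1.7773
beam 3: φ=0°, α=330°
  dir = (cos 330°, sin 330°) = (0.8660, -0.5000); from cell (4,7)
  next x-line at t=0.5312, next y-line at t=0.8400; Δt_x=1.1547, Δt_y=2.0000
    x: enter (5,7) at t=0.5312 ← occupied
  → r_3 = 0.5312
beam 4: φ=45°, α=15°
  dir = (cos 15°, sin 15°) = (0.9659, 0.2588); from cell (4,7)
  next x-line at t=0.4762, next y-line at t=2.2409; Δt_x=1.0353, Δt_y=3.8637
    x: enter (5,7) at t=0.4762 ← occupied
  → r_4 = 0.4762
beam 5: φ=90°, α=60°
  dir = (cos 60°, sin 60°) = (0.5000, 0.8660); from cell (4,7)
  next x-line at t=0.9200, next y-line at t=0.6697; Δt_x=2.0000, Δt_y=1.1547
    y: enter (4,8) at t=0.6697 ← occupied
  → r_5 = 0.6697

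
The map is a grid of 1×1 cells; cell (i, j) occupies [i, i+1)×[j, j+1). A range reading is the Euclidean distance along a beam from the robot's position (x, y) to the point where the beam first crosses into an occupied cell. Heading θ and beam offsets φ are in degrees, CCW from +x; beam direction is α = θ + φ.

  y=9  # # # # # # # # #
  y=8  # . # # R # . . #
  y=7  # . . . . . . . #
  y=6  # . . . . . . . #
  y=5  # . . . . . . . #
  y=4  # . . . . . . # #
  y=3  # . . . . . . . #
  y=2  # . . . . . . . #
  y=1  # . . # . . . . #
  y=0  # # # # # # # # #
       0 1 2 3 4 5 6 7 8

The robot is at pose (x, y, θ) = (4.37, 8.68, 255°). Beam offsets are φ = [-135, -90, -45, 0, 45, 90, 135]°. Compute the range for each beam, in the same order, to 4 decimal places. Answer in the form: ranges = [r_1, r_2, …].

ranges = [0.3695, 0.3831, 0.4272, 7.9509, 5.2600, 0.6522, 0.6400]

beam 1: φ=-135°, α=120°
  d=(-0.5000,0.8660)  start (4,8)  tX=0.7400 tY=0.3695  stride 1/|dx|=2.0000 1/|dy|=1.1547
    cross y-line → (4,9), t=0.3695 (wall)
  → r_1 = 0.3695
beam 2: φ=-90°, α=165°
  d=(-0.9659,0.2588)  start (4,8)  tX=0.3831 tY=1.2364  stride 1/|dx|=1.0353 1/|dy|=3.8637
    cross x-line → (3,8), t=0.3831 (wall)
  → r_2 = 0.3831
beam 3: φ=-45°, α=210°
  d=(-0.8660,-0.5000)  start (4,8)  tX=0.4272 tY=1.3600  stride 1/|dx|=1.1547 1/|dy|=2.0000
    cross x-line → (3,8), t=0.4272 (wall)
  → r_3 = 0.4272
beam 4: φ=0°, α=255°
  d=(-0.2588,-0.9659)  start (4,8)  tX=1.4296 tY=0.7040  stride 1/|dx|=3.8637 1/|dy|=1.0353
    cross y-line → (4,7), t=0.7040
    cross x-line → (3,7), t=1.4296
    cross y-line → (3,6), t=1.7393
    cross y-line → (3,5), t=2.7745
    cross y-line → (3,4), t=3.8098
    cross y-line → (3,3), t=4.8451
    cross x-line → (2,3), t=5.2933
    cross y-line → (2,2), t=5.8804
    cross y-line → (2,1), t=6.9156
    cross y-line → (2,0), t=7.9509 (wall)
  → r_4 = 7.9509
beam 5: φ=45°, α=300°
  d=(0.5000,-0.8660)  start (4,8)  tX=1.2600 tY=0.7852  stride 1/|dx|=2.0000 1/|dy|=1.1547
    cross y-line → (4,7), t=0.7852
    cross x-line → (5,7), t=1.2600
    cross y-line → (5,6), t=1.9399
    cross y-line → (5,5), t=3.0946
    cross x-line → (6,5), t=3.2600
    cross y-line → (6,4), t=4.2493
    cross x-line → (7,4), t=5.2600 (wall)
  → r_5 = 5.2600
beam 6: φ=90°, α=345°
  d=(0.9659,-0.2588)  start (4,8)  tX=0.6522 tY=2.6273  stride 1/|dx|=1.0353 1/|dy|=3.8637
    cross x-line → (5,8), t=0.6522 (wall)
  → r_6 = 0.6522
beam 7: φ=135°, α=30°
  d=(0.8660,0.5000)  start (4,8)  tX=0.7275 tY=0.6400  stride 1/|dx|=1.1547 1/|dy|=2.0000
    cross y-line → (4,9), t=0.6400 (wall)
  → r_7 = 0.6400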